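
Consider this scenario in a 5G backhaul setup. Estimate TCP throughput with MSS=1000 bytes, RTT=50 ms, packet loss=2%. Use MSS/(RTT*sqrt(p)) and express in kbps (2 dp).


Given: MSS = 1000 bytes, RTT = 50 ms, loss = 2%
RTT in seconds = 50 / 1000 = 0.05
Loss rate = 2% = 0.02
sqrt(loss) = sqrt(0.02) = 0.141421356237
Throughput (bytes/s) = 1000 / (0.05 * 0.141421356237) = 141421.3562
Throughput (kbps) = 141421.3562 * 8 / 1000 = 1131.370850 -> 1131.37 kbps (2 dp)

1131.37


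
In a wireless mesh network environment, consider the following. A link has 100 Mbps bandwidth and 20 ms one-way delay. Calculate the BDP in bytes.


Given: bandwidth = 100 Mbps, delay = 20 ms
BDP in bits = 100 * 10^6 * 20 / 1000
BDP in bits = 2000000
BDP in bytes = 2000000 / 8 = 250000

250000


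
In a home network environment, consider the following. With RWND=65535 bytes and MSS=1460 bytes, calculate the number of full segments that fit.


Given: RWND = 65535 bytes, MSS = 1460 bytes
Full segments = floor(RWND / MSS)
Full segments = floor(65535 / 1460)
Full segments = floor(44.887) = 44

44


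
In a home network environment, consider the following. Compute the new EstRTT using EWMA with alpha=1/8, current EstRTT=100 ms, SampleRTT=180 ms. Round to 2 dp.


Given: EstRTT = 100 ms, SampleRTT = 180 ms, alpha = 1/8
New EstRTT = (1 - alpha) * EstRTT + alpha * SampleRTT
(7/8) * 100 = 87.5
(1/8) * 180 = 22.5
New EstRTT = 87.5 + 22.5 = 110 ms -> 110.00 ms (2 dp)

110.00


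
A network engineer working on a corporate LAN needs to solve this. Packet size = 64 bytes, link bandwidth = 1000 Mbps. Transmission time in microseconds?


Given: packet = 64 bytes, bandwidth = 1000 Mbps
Packet in bits = 64 * 8 = 512 bits
Bandwidth = 1000 * 10^6 = 1000000000 bps
Time = 512 / 1000000000 seconds
Time in us = 512 * 10^6 / 1000000000 = 0.512

0.512


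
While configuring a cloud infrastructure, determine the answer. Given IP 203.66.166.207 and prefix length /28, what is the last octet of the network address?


Given: IP = 203.66.166.207, prefix = /28
Subnet mask = 255.255.255.240
Last octet of IP: 207
Last octet of mask: 240
Network last octet = 207 AND 240 = 192

192


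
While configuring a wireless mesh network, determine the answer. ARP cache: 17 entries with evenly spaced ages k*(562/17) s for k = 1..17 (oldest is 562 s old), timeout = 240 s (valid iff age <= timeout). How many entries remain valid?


Ages are k * 562/17 s for k = 1..17 (spacing = 33.0588 s).
Entry k is valid iff k * 562/17 <= 240 iff k <= 17 * 240 / 562 = 7.2598
n_valid = floor(7.2598) = 7
(n_stale = 17 - 7 = 10)

7


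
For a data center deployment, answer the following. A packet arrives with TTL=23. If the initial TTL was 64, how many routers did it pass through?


Given: initial TTL = 64, received TTL = 23
Hops = initial TTL - received TTL
Hops = 64 - 23 = 41

41


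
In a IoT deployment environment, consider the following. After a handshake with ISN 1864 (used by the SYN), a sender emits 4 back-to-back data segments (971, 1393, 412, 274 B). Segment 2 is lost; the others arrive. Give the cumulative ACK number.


SYN uses sequence number 1864; first data byte = ISN + 1 = 1865.
Segment 1: SEQ = 1865, len = 971 B, covers [1865, 2835]
Segment 2: SEQ = 2836, len = 1393 B, covers [2836, 4228] [LOST]
Segment 3: SEQ = 4229, len = 412 B, covers [4229, 4640]
Segment 4: SEQ = 4641, len = 274 B, covers [4641, 4914]
In-order data received: bytes [1865, 2835] (segments 1..1).
Segment 2 missing -> gap begins at byte 2836; later segments buffered out of order.
Cumulative ACK = next expected in-order byte = 1865 + 971 = 2836

2836


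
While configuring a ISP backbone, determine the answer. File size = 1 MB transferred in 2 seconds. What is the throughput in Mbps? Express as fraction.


Given: file = 1 MB, time = 2 s
File in Mb = 1 * 8 = 8 Mb
Throughput = 8 / 2 Mbps
Throughput = 4 Mbps

4


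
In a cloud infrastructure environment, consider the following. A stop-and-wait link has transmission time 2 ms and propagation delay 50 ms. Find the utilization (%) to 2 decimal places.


Given: Ttrans = 2 ms, Tprop = 50 ms
RTT = 2 * Tprop = 2 * 50 = 100 ms
U = Ttrans / (Ttrans + RTT)
U = 2 / (2 + 100)
U = 2 / 102 = 0.019608
U% = 1.96%

1.96


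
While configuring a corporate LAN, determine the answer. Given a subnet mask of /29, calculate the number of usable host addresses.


Given: subnet mask /29
Host bits = 32 - 29 = 3
Total addresses = 2^3 = 8
Usable hosts = 8 - 2 (network + broadcast) = 6

6


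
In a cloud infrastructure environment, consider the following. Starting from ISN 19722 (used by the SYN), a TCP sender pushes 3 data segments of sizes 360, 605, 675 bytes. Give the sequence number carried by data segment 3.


The SYN occupies sequence number ISN = 19722, so the first data byte is ISN + 1 = 19723.
SEQ of data segment i = (ISN + 1) + sum of payload sizes of segments 1..i-1.
Segment 1: SEQ = 19723, payload = 360 bytes
Segment 2: SEQ = 20083, payload = 605 bytes
Segment 3: SEQ = 20688, payload = 675 bytes
SEQ of segment 3 = 19723 + 360 + 605 = 20688

20688


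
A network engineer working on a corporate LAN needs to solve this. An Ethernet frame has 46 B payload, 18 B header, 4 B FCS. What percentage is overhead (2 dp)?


Given: payload = 46 B, header = 18 B, trailer = 4 B
Overhead bytes = header + trailer = 18 + 4 = 22
Total frame = payload + overhead = 46 + 22 = 68
Overhead % = 22 / 68 * 100 = 32.3529% -> 32.35% (2 dp)

32.35


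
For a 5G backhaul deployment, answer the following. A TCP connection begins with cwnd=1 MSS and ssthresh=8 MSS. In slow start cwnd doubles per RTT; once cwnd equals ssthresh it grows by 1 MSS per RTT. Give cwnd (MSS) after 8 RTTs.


RTT 0: cwnd = 1 MSS (initial)
RTT 1: cwnd = 2 MSS (slow start, doubled)
RTT 2: cwnd = 4 MSS (slow start, doubled)
RTT 3: cwnd = 8 MSS (slow start, doubled)
RTT 4: cwnd = 9 MSS (congestion avoidance, +1)
RTT 5: cwnd = 10 MSS (congestion avoidance, +1)
RTT 6: cwnd = 11 MSS (congestion avoidance, +1)
RTT 7: cwnd = 12 MSS (congestion avoidance, +1)
RTT 8: cwnd = 13 MSS (congestion avoidance, +1)

13


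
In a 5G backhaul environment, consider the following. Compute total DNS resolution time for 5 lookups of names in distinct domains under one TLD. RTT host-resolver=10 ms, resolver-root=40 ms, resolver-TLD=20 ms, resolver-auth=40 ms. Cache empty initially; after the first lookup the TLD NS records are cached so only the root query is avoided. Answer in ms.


Lookup 1 (cold cache): local + root + TLD + auth = 10 + 40 + 20 + 40 = 110 ms
Lookups 2..5 (TLD NS cached -> skip root; new domain -> still ask TLD and auth): local + TLD + auth = 10 + 20 + 40 = 70 ms each
Remaining 4 lookups: 4 * 70 = 280 ms
Total = 110 + 280 = 390 ms

390


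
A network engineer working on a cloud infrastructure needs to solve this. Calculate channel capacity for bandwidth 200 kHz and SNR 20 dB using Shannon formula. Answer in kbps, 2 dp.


Given: B = 200 kHz, SNR = 20 dB
SNR linear = 10^(20/10) = 100
1 + SNR = 101
log2(101) = 6.6582114828
C = 200 * 1000 * 6.6582114828 = 1331642.2966 bps
C = 1331.642297 kbps -> 1331.64 kbps (2 dp)

1331.64


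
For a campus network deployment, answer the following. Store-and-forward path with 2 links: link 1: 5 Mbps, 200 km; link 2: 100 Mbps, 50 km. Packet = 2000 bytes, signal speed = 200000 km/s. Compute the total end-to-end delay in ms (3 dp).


Packet = 2000 bytes = 16000 bits. Store-and-forward: sum (t_trans + t_prop) per link.
Link 1: t_trans = 16000/(5*10^6) s = 3.2000 ms; t_prop = 200/200000 s = 1.0000 ms; subtotal = 4.2000 ms
Link 2: t_trans = 16000/(100*10^6) s = 0.1600 ms; t_prop = 50/200000 s = 0.2500 ms; subtotal = 0.4100 ms
End-to-end = 4.2000 + 0.4100 = 4.6100 ms -> 4.610 ms (3 dp)

4.610


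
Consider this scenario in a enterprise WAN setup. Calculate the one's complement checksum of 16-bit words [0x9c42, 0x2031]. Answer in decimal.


Given words: [0x9c42, 0x2031]
Step 1: Sum all words
Raw sum = 40002 + 8241 = 48243
One's complement = ~48243 & 0xFFFF = 17292

17292


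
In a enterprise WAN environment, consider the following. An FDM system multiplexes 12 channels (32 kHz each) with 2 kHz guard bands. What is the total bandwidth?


Given: 12 channels, 32 kHz each, guard = 2 kHz
Channel bandwidth = 12 * 32 = 384 kHz
Guard bands = 11 gaps * 2 kHz = 22 kHz
Total = 384 + 22 = 406 kHz

406


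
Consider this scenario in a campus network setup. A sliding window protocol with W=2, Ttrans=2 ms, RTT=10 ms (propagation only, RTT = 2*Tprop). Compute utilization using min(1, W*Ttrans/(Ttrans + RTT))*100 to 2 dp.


Given: W = 2, Ttrans = 2 ms, RTT = 10 ms (= 2 * Tprop, Tprop = 5 ms)
Cycle time = Ttrans + RTT = 2 + 10 = 12 ms (first packet sent until its ACK returns)
W * Ttrans = 2 * 2 = 4 ms of sending per cycle
W * Ttrans / (Ttrans + RTT) = 4 / 12 = 0.333333
U = min(1, 0.333333) = 0.333333
U% = 33.33%

33.33


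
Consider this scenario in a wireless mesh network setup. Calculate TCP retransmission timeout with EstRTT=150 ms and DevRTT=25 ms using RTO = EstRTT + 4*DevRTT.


Given: EstRTT = 150 ms, DevRTT = 25 ms
Timeout = EstRTT + 4 * DevRTT
4 * DevRTT = 4 * 25 = 100
Timeout = 150 + 100 = 250 ms

250


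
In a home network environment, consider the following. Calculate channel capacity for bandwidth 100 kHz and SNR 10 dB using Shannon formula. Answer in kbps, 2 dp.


Given: B = 100 kHz, SNR = 10 dB
SNR linear = 10^(10/10) = 10
1 + SNR = 11
log2(11) = 3.4594316186
C = 100 * 1000 * 3.4594316186 = 345943.1619 bps
C = 345.943162 kbps -> 345.94 kbps (2 dp)

345.94


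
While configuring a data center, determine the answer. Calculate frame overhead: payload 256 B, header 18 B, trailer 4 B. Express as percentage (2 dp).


Given: payload = 256 B, header = 18 B, trailer = 4 B
Overhead bytes = header + trailer = 18 + 4 = 22
Total frame = payload + overhead = 256 + 22 = 278
Overhead % = 22 / 278 * 100 = 7.9137% -> 7.91% (2 dp)

7.91


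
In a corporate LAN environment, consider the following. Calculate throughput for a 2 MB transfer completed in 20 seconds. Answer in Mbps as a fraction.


Given: file = 2 MB, time = 20 s
File in Mb = 2 * 8 = 16 Mb
Throughput = 16 / 20 Mbps
Throughput = 4/5 Mbps

4/5


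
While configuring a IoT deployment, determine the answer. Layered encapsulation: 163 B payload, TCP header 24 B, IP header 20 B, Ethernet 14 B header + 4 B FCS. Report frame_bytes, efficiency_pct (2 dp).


TCP segment = 163 + 24 = 187 B
IP packet = 187 + 20 = 207 B
Ethernet frame = 207 + 14 + 4 = 225 B
Efficiency = app / frame = 163 / 225 = 0.724444 = 72.4444% -> 72.44% (2 dp)

225, 72.44


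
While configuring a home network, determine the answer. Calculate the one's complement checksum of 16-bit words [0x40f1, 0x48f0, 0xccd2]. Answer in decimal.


Given words: [0x40f1, 0x48f0, 0xccd2]
Step 1: Sum all words
Raw sum = 16625 + 18672 + 52434 = 87731
Step 2: Fold carry: (22195 + 1) = 22196
One's complement = ~22196 & 0xFFFF = 43339

43339


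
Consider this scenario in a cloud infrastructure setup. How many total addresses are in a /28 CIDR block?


Given: CIDR prefix /28
Host bits = 32 - 28 = 4
Total addresses = 2^4 = 16

16


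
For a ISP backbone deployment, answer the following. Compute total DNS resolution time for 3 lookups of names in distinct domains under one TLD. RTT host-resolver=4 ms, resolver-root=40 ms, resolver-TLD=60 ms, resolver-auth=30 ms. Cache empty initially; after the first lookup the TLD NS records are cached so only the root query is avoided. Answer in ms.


Lookup 1 (cold cache): local + root + TLD + auth = 4 + 40 + 60 + 30 = 134 ms
Lookups 2..3 (TLD NS cached -> skip root; new domain -> still ask TLD and auth): local + TLD + auth = 4 + 60 + 30 = 94 ms each
Remaining 2 lookups: 2 * 94 = 188 ms
Total = 134 + 188 = 322 ms

322


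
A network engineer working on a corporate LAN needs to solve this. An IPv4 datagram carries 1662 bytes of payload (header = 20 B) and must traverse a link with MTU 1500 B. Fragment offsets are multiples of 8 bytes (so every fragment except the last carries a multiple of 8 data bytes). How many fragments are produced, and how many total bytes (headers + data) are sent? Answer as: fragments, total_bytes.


Max data per non-final fragment = floor((MTU - header)/8)*8 = floor((1500 - 20)/8)*8 = floor(1480/8)*8 = 1480 B
Final fragment needs no 8-byte alignment: it can carry up to MTU - header = 1480 B
Non-final fragments needed = ceil((payload - 1480) / 1480) = ceil(182/1480) = ceil(0.1230) = 1
Number of fragments = 1 + 1 = 2
Fragment sizes (data): 1 * 1480 B + 182 B (last, 182 <= 1480 OK)
Total bytes sent = payload + n_frags * header = 1662 + 2*20 = 1662 + 40 = 1702 B

2, 1702


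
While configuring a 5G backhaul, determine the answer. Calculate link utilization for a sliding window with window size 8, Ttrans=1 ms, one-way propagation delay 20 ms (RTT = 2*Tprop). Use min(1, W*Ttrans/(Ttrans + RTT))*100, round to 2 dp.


Given: W = 8, Ttrans = 1 ms, RTT = 40 ms (= 2 * Tprop, Tprop = 20 ms)
Cycle time = Ttrans + RTT = 1 + 40 = 41 ms (first packet sent until its ACK returns)
W * Ttrans = 8 * 1 = 8 ms of sending per cycle
W * Ttrans / (Ttrans + RTT) = 8 / 41 = 0.195122
U = min(1, 0.195122) = 0.195122
U% = 19.51%

19.51


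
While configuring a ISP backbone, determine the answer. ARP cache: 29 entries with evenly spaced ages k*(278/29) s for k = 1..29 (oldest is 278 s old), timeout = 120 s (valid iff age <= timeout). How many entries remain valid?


Ages are k * 278/29 s for k = 1..29 (spacing = 9.5862 s).
Entry k is valid iff k * 278/29 <= 120 iff k <= 29 * 120 / 278 = 12.5180
n_valid = floor(12.5180) = 12
(n_stale = 29 - 12 = 17)

12


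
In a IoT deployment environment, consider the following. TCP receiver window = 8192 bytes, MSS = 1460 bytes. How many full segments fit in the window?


Given: RWND = 8192 bytes, MSS = 1460 bytes
Full segments = floor(RWND / MSS)
Full segments = floor(8192 / 1460)
Full segments = floor(5.611) = 5

5


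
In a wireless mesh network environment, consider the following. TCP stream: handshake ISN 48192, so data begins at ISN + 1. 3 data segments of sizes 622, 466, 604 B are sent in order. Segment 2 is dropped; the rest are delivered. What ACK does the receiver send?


SYN uses sequence number 48192; first data byte = ISN + 1 = 48193.
Segment 1: SEQ = 48193, len = 622 B, covers [48193, 48814]
Segment 2: SEQ = 48815, len = 466 B, covers [48815, 49280] [LOST]
Segment 3: SEQ = 49281, len = 604 B, covers [49281, 49884]
In-order data received: bytes [48193, 48814] (segments 1..1).
Segment 2 missing -> gap begins at byte 48815; later segments buffered out of order.
Cumulative ACK = next expected in-order byte = 48193 + 622 = 48815

48815


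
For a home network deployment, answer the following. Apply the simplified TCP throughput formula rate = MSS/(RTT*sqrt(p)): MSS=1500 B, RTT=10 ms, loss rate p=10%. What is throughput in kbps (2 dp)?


Given: MSS = 1500 bytes, RTT = 10 ms, loss = 10%
RTT in seconds = 10 / 1000 = 0.01
Loss rate = 10% = 0.1
sqrt(loss) = sqrt(0.1) = 0.316227766017
Throughput (bytes/s) = 1500 / (0.01 * 0.316227766017) = 474341.6490
Throughput (kbps) = 474341.6490 * 8 / 1000 = 3794.733192 -> 3794.73 kbps (2 dp)

3794.73


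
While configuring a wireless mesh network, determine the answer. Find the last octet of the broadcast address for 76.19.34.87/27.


Given: IP = 76.19.34.87, prefix = /27
Host bits = 32 - 27 = 5
Network last octet = 87 AND mask = 64
Host part size = 2^5 - 1 = 31
Broadcast last octet = 64 OR 31 = 95

95


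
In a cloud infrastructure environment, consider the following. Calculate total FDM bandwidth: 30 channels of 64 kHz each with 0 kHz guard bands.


Given: 30 channels, 64 kHz each, guard = 0 kHz
Channel bandwidth = 30 * 64 = 1920 kHz
Guard bands = 29 gaps * 0 kHz = 0 kHz
Total = 1920 + 0 = 1920 kHz

1920


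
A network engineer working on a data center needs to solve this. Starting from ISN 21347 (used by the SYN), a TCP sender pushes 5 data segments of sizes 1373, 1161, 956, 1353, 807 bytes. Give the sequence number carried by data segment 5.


The SYN occupies sequence number ISN = 21347, so the first data byte is ISN + 1 = 21348.
SEQ of data segment i = (ISN + 1) + sum of payload sizes of segments 1..i-1.
Segment 1: SEQ = 21348, payload = 1373 bytes
Segment 2: SEQ = 22721, payload = 1161 bytes
Segment 3: SEQ = 23882, payload = 956 bytes
Segment 4: SEQ = 24838, payload = 1353 bytes
Segment 5: SEQ = 26191, payload = 807 bytes
SEQ of segment 5 = 21348 + 1373 + 1161 + 956 + 1353 = 26191

26191


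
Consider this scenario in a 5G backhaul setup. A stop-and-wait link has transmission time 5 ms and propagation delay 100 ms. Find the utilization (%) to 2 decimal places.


Given: Ttrans = 5 ms, Tprop = 100 ms
RTT = 2 * Tprop = 2 * 100 = 200 ms
U = Ttrans / (Ttrans + RTT)
U = 5 / (5 + 200)
U = 5 / 205 = 0.02439
U% = 2.44%

2.44


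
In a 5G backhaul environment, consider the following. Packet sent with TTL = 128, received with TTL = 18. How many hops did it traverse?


Given: initial TTL = 128, received TTL = 18
Hops = initial TTL - received TTL
Hops = 128 - 18 = 110

110


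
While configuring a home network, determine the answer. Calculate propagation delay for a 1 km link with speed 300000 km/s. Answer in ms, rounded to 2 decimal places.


Given: distance = 1 km, speed = 300000 km/s
Delay = distance / speed = 1 / 300000 seconds
Delay in ms = 1 * 1000 / 300000
Delay = 0.0033 ms
Rounded to 2 dp = 0.00 ms

0.00


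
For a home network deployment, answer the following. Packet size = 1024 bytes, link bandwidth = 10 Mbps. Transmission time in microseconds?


Given: packet = 1024 bytes, bandwidth = 10 Mbps
Packet in bits = 1024 * 8 = 8192 bits
Bandwidth = 10 * 10^6 = 10000000 bps
Time = 8192 / 10000000 seconds
Time in us = 8192 * 10^6 / 10000000 = 819.2

819.2


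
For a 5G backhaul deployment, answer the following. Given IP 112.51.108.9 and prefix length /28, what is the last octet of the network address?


Given: IP = 112.51.108.9, prefix = /28
Subnet mask = 255.255.255.240
Last octet of IP: 9
Last octet of mask: 240
Network last octet = 9 AND 240 = 0

0


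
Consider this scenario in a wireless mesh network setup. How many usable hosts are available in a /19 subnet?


Given: subnet mask /19
Host bits = 32 - 19 = 13
Total addresses = 2^13 = 8192
Usable hosts = 8192 - 2 (network + broadcast) = 8190

8190


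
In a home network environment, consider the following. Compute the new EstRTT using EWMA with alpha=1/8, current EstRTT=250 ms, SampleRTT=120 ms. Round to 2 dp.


Given: EstRTT = 250 ms, SampleRTT = 120 ms, alpha = 1/8
New EstRTT = (1 - alpha) * EstRTT + alpha * SampleRTT
(7/8) * 250 = 218.75
(1/8) * 120 = 15
New EstRTT = 218.75 + 15 = 233.75 ms -> 233.75 ms (2 dp)

233.75


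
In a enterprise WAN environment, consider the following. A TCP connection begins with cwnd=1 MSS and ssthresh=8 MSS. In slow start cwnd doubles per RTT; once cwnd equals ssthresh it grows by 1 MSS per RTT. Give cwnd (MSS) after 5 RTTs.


RTT 0: cwnd = 1 MSS (initial)
RTT 1: cwnd = 2 MSS (slow start, doubled)
RTT 2: cwnd = 4 MSS (slow start, doubled)
RTT 3: cwnd = 8 MSS (slow start, doubled)
RTT 4: cwnd = 9 MSS (congestion avoidance, +1)
RTT 5: cwnd = 10 MSS (congestion avoidance, +1)

10


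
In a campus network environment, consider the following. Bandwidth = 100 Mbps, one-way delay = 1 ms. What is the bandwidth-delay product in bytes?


Given: bandwidth = 100 Mbps, delay = 1 ms
BDP in bits = 100 * 10^6 * 1 / 1000
BDP in bits = 100000
BDP in bytes = 100000 / 8 = 12500

12500


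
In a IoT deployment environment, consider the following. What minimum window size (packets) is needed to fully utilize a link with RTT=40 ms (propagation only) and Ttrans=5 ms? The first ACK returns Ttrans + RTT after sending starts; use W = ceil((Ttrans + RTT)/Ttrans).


Given: Ttrans = 5 ms, RTT = 40 ms (= 2 * Tprop, Tprop = 20 ms)
Time until first ACK returns = Ttrans + RTT = 5 + 40 = 45 ms
Need W * Ttrans >= Ttrans + RTT  ->  W >= (Ttrans + RTT) / Ttrans
(Ttrans + RTT) / Ttrans = 45 / 5 = 9
W_min = ceil(9) = 9

9


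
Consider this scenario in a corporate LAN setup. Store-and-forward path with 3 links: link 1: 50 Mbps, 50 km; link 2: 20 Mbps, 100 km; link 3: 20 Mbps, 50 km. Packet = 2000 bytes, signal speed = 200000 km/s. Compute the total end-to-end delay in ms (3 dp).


Packet = 2000 bytes = 16000 bits. Store-and-forward: sum (t_trans + t_prop) per link.
Link 1: t_trans = 16000/(50*10^6) s = 0.3200 ms; t_prop = 50/200000 s = 0.2500 ms; subtotal = 0.5700 ms
Link 2: t_trans = 16000/(20*10^6) s = 0.8000 ms; t_prop = 100/200000 s = 0.5000 ms; subtotal = 1.3000 ms
Link 3: t_trans = 16000/(20*10^6) s = 0.8000 ms; t_prop = 50/200000 s = 0.2500 ms; subtotal = 1.0500 ms
End-to-end = 0.5700 + 1.3000 + 1.0500 = 2.9200 ms -> 2.920 ms (3 dp)

2.920


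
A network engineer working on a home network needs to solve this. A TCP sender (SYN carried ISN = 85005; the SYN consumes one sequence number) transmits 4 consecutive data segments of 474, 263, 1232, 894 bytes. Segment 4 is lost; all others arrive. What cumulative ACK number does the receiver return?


SYN uses sequence number 85005; first data byte = ISN + 1 = 85006.
Segment 1: SEQ = 85006, len = 474 B, covers [85006, 85479]
Segment 2: SEQ = 85480, len = 263 B, covers [85480, 85742]
Segment 3: SEQ = 85743, len = 1232 B, covers [85743, 86974]
Segment 4: SEQ = 86975, len = 894 B, covers [86975, 87868] [LOST]
In-order data received: bytes [85006, 86974] (segments 1..3).
Segment 4 missing -> gap begins at byte 86975.
Cumulative ACK = next expected in-order byte = 85006 + 474 + 263 + 1232 = 86975

86975


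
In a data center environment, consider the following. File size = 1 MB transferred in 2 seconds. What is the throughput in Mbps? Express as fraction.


Given: file = 1 MB, time = 2 s
File in Mb = 1 * 8 = 8 Mb
Throughput = 8 / 2 Mbps
Throughput = 4 Mbps

4


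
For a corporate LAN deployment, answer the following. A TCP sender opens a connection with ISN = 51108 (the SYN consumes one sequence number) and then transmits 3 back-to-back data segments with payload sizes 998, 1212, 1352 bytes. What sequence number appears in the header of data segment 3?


The SYN occupies sequence number ISN = 51108, so the first data byte is ISN + 1 = 51109.
SEQ of data segment i = (ISN + 1) + sum of payload sizes of segments 1..i-1.
Segment 1: SEQ = 51109, payload = 998 bytes
Segment 2: SEQ = 52107, payload = 1212 bytes
Segment 3: SEQ = 53319, payload = 1352 bytes
SEQ of segment 3 = 51109 + 998 + 1212 = 53319

53319


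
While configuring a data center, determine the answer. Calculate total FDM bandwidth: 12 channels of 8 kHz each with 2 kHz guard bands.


Given: 12 channels, 8 kHz each, guard = 2 kHz
Channel bandwidth = 12 * 8 = 96 kHz
Guard bands = 11 gaps * 2 kHz = 22 kHz
Total = 96 + 22 = 118 kHz

118


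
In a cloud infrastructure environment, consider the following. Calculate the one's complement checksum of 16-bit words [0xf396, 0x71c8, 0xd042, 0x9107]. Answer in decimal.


Given words: [0xf396, 0x71c8, 0xd042, 0x9107]
Step 1: Sum all words
Raw sum = 62358 + 29128 + 53314 + 37127 = 181927
Step 2: Fold carry: (50855 + 2) = 50857
One's complement = ~50857 & 0xFFFF = 14678

14678


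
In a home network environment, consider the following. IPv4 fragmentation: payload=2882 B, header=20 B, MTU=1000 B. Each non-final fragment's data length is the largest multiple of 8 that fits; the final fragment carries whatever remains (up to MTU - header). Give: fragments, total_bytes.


Max data per non-final fragment = floor((MTU - header)/8)*8 = floor((1000 - 20)/8)*8 = floor(980/8)*8 = 976 B
Final fragment needs no 8-byte alignment: it can carry up to MTU - header = 980 B
Non-final fragments needed = ceil((payload - 980) / 976) = ceil(1902/976) = ceil(1.9488) = 2
Number of fragments = 2 + 1 = 3
Fragment sizes (data): 2 * 976 B + 930 B (last, 930 <= 980 OK)
Total bytes sent = payload + n_frags * header = 2882 + 3*20 = 2882 + 60 = 2942 B

3, 2942


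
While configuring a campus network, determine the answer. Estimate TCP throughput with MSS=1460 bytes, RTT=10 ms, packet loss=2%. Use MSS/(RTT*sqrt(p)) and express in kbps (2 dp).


Given: MSS = 1460 bytes, RTT = 10 ms, loss = 2%
RTT in seconds = 10 / 1000 = 0.01
Loss rate = 2% = 0.02
sqrt(loss) = sqrt(0.02) = 0.141421356237
Throughput (bytes/s) = 1460 / (0.01 * 0.141421356237) = 1032375.9005
Throughput (kbps) = 1032375.9005 * 8 / 1000 = 8259.007204 -> 8259.01 kbps (2 dp)

8259.01


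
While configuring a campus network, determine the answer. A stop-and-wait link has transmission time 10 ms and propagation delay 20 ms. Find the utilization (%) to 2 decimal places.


Given: Ttrans = 10 ms, Tprop = 20 ms
RTT = 2 * Tprop = 2 * 20 = 40 ms
U = Ttrans / (Ttrans + RTT)
U = 10 / (10 + 40)
U = 10 / 50 = 0.2
U% = 20.00%

20.00


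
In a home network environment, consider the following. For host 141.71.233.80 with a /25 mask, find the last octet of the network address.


Given: IP = 141.71.233.80, prefix = /25
Subnet mask = 255.255.255.128
Last octet of IP: 80
Last octet of mask: 128
Network last octet = 80 AND 128 = 0

0


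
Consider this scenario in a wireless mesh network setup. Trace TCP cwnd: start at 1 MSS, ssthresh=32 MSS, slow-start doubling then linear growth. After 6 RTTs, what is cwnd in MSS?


RTT 0: cwnd = 1 MSS (initial)
RTT 1: cwnd = 2 MSS (slow start, doubled)
RTT 2: cwnd = 4 MSS (slow start, doubled)
RTT 3: cwnd = 8 MSS (slow start, doubled)
RTT 4: cwnd = 16 MSS (slow start, doubled)
RTT 5: cwnd = 32 MSS (slow start, doubled)
RTT 6: cwnd = 33 MSS (congestion avoidance, +1)

33


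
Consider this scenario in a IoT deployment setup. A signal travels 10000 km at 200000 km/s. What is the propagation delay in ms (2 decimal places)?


Given: distance = 10000 km, speed = 200000 km/s
Delay = distance / speed = 10000 / 200000 seconds
Delay in ms = 10000 * 1000 / 200000
Delay = 50.0000 ms
Rounded to 2 dp = 50.00 ms

50.00


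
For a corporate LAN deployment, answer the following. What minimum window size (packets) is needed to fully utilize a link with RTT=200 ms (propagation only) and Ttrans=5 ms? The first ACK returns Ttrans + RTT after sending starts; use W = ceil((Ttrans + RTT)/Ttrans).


Given: Ttrans = 5 ms, RTT = 200 ms (= 2 * Tprop, Tprop = 100 ms)
Time until first ACK returns = Ttrans + RTT = 5 + 200 = 205 ms
Need W * Ttrans >= Ttrans + RTT  ->  W >= (Ttrans + RTT) / Ttrans
(Ttrans + RTT) / Ttrans = 205 / 5 = 41
W_min = ceil(41) = 41

41


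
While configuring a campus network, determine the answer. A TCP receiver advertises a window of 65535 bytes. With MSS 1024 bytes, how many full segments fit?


Given: RWND = 65535 bytes, MSS = 1024 bytes
Full segments = floor(RWND / MSS)
Full segments = floor(65535 / 1024)
Full segments = floor(63.999) = 63

63


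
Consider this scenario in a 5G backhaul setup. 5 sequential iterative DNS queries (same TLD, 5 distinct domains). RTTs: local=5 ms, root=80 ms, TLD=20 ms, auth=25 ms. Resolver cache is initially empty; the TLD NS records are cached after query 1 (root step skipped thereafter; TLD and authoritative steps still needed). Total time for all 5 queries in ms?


Lookup 1 (cold cache): local + root + TLD + auth = 5 + 80 + 20 + 25 = 130 ms
Lookups 2..5 (TLD NS cached -> skip root; new domain -> still ask TLD and auth): local + TLD + auth = 5 + 20 + 25 = 50 ms each
Remaining 4 lookups: 4 * 50 = 200 ms
Total = 130 + 200 = 330 ms

330


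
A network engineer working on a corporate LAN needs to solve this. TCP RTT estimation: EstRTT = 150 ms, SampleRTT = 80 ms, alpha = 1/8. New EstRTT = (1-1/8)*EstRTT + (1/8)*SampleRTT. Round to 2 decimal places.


Given: EstRTT = 150 ms, SampleRTT = 80 ms, alpha = 1/8
New EstRTT = (1 - alpha) * EstRTT + alpha * SampleRTT
(7/8) * 150 = 131.25
(1/8) * 80 = 10
New EstRTT = 131.25 + 10 = 141.25 ms -> 141.25 ms (2 dp)

141.25


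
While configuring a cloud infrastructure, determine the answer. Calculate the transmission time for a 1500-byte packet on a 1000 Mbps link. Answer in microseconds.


Given: packet = 1500 bytes, bandwidth = 1000 Mbps
Packet in bits = 1500 * 8 = 12000 bits
Bandwidth = 1000 * 10^6 = 1000000000 bps
Time = 12000 / 1000000000 seconds
Time in us = 12000 * 10^6 / 1000000000 = 12

12


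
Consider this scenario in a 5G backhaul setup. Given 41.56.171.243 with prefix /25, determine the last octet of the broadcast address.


Given: IP = 41.56.171.243, prefix = /25
Host bits = 32 - 25 = 7
Network last octet = 243 AND mask = 128
Host part size = 2^7 - 1 = 127
Broadcast last octet = 128 OR 127 = 255

255


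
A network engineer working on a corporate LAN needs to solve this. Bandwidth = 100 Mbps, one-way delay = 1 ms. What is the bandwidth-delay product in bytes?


Given: bandwidth = 100 Mbps, delay = 1 ms
BDP in bits = 100 * 10^6 * 1 / 1000
BDP in bits = 100000
BDP in bytes = 100000 / 8 = 12500

12500


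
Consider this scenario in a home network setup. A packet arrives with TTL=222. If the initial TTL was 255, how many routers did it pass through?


Given: initial TTL = 255, received TTL = 222
Hops = initial TTL - received TTL
Hops = 255 - 222 = 33

33


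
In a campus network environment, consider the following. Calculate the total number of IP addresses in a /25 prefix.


Given: CIDR prefix /25
Host bits = 32 - 25 = 7
Total addresses = 2^7 = 128

128


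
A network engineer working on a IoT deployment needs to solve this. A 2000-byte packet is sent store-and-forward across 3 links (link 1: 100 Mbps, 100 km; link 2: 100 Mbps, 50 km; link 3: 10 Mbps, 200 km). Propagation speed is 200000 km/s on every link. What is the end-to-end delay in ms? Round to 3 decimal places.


Packet = 2000 bytes = 16000 bits. Store-and-forward: sum (t_trans + t_prop) per link.
Link 1: t_trans = 16000/(100*10^6) s = 0.1600 ms; t_prop = 100/200000 s = 0.5000 ms; subtotal = 0.6600 ms
Link 2: t_trans = 16000/(100*10^6) s = 0.1600 ms; t_prop = 50/200000 s = 0.2500 ms; subtotal = 0.4100 ms
Link 3: t_trans = 16000/(10*10^6) s = 1.6000 ms; t_prop = 200/200000 s = 1.0000 ms; subtotal = 2.6000 ms
End-to-end = 0.6600 + 0.4100 + 2.6000 = 3.6700 ms -> 3.670 ms (3 dp)

3.670


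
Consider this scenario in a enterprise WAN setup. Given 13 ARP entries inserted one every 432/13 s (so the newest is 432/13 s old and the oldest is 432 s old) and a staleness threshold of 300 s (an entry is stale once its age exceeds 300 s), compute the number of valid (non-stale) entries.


Ages are k * 432/13 s for k = 1..13 (spacing = 33.2308 s).
Entry k is valid iff k * 432/13 <= 300 iff k <= 13 * 300 / 432 = 9.0278
n_valid = floor(9.0278) = 9
(n_stale = 13 - 9 = 4)

9


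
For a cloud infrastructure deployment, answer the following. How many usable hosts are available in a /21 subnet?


Given: subnet mask /21
Host bits = 32 - 21 = 11
Total addresses = 2^11 = 2048
Usable hosts = 2048 - 2 (network + broadcast) = 2046

2046


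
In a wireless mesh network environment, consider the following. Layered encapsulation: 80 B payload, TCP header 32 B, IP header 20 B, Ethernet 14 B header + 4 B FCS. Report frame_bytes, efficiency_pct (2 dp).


TCP segment = 80 + 32 = 112 B
IP packet = 112 + 20 = 132 B
Ethernet frame = 132 + 14 + 4 = 150 B
Efficiency = app / frame = 80 / 150 = 0.533333 = 53.3333% -> 53.33% (2 dp)

150, 53.33


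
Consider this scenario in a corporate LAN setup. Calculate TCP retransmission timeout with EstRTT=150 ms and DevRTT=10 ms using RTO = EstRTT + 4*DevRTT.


Given: EstRTT = 150 ms, DevRTT = 10 ms
Timeout = EstRTT + 4 * DevRTT
4 * DevRTT = 4 * 10 = 40
Timeout = 150 + 40 = 190 ms

190


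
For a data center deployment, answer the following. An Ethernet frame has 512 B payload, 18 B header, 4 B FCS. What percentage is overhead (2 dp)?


Given: payload = 512 B, header = 18 B, trailer = 4 B
Overhead bytes = header + trailer = 18 + 4 = 22
Total frame = payload + overhead = 512 + 22 = 534
Overhead % = 22 / 534 * 100 = 4.1199% -> 4.12% (2 dp)

4.12


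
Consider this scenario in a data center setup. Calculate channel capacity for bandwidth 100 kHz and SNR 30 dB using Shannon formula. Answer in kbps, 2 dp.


Given: B = 100 kHz, SNR = 30 dB
SNR linear = 10^(30/10) = 1000
1 + SNR = 1001
log2(1001) = 9.9672262588
C = 100 * 1000 * 9.9672262588 = 996722.6259 bps
C = 996.722626 kbps -> 996.72 kbps (2 dp)

996.72


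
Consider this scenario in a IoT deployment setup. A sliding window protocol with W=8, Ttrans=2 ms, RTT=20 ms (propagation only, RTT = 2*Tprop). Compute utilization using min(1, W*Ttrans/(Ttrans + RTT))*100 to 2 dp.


Given: W = 8, Ttrans = 2 ms, RTT = 20 ms (= 2 * Tprop, Tprop = 10 ms)
Cycle time = Ttrans + RTT = 2 + 20 = 22 ms (first packet sent until its ACK returns)
W * Ttrans = 8 * 2 = 16 ms of sending per cycle
W * Ttrans / (Ttrans + RTT) = 16 / 22 = 0.727273
U = min(1, 0.727273) = 0.727273
U% = 72.73%

72.73


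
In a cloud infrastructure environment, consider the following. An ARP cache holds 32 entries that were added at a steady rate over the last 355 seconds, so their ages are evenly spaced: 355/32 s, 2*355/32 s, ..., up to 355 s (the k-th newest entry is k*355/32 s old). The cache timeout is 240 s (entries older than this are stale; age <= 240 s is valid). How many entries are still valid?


Ages are k * 355/32 s for k = 1..32 (spacing = 11.0938 s).
Entry k is valid iff k * 355/32 <= 240 iff k <= 32 * 240 / 355 = 21.6338
n_valid = floor(21.6338) = 21
(n_stale = 32 - 21 = 11)

21


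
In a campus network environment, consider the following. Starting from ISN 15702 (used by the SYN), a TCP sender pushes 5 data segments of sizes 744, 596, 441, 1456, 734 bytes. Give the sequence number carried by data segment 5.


The SYN occupies sequence number ISN = 15702, so the first data byte is ISN + 1 = 15703.
SEQ of data segment i = (ISN + 1) + sum of payload sizes of segments 1..i-1.
Segment 1: SEQ = 15703, payload = 744 bytes
Segment 2: SEQ = 16447, payload = 596 bytes
Segment 3: SEQ = 17043, payload = 441 bytes
Segment 4: SEQ = 17484, payload = 1456 bytes
Segment 5: SEQ = 18940, payload = 734 bytes
SEQ of segment 5 = 15703 + 744 + 596 + 441 + 1456 = 18940

18940


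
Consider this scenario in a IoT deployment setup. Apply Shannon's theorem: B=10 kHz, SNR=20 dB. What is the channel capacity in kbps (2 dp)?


Given: B = 10 kHz, SNR = 20 dB
SNR linear = 10^(20/10) = 100
1 + SNR = 101
log2(101) = 6.6582114828
C = 10 * 1000 * 6.6582114828 = 66582.1148 bps
C = 66.582115 kbps -> 66.58 kbps (2 dp)

66.58


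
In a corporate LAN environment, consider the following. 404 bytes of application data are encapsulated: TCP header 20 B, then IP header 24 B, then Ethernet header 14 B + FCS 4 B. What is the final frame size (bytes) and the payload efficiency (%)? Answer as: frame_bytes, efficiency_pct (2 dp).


TCP segment = 404 + 20 = 424 B
IP packet = 424 + 24 = 448 B
Ethernet frame = 448 + 14 + 4 = 466 B
Efficiency = app / frame = 404 / 466 = 0.866953 = 86.6953% -> 86.70% (2 dp)

466, 86.70


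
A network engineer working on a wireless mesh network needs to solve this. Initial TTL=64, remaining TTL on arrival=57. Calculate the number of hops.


Given: initial TTL = 64, received TTL = 57
Hops = initial TTL - received TTL
Hops = 64 - 57 = 7

7


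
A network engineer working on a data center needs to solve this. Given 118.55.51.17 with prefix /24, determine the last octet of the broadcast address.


Given: IP = 118.55.51.17, prefix = /24
Host bits = 32 - 24 = 8
Network last octet = 17 AND mask = 0
Host part size = 2^8 - 1 = 255
Broadcast last octet = 0 OR 255 = 255

255


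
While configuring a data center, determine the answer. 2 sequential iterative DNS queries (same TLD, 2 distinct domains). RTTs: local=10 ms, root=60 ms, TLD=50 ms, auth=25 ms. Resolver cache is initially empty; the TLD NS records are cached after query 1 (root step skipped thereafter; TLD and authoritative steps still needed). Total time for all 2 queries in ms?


Lookup 1 (cold cache): local + root + TLD + auth = 10 + 60 + 50 + 25 = 145 ms
Lookups 2..2 (TLD NS cached -> skip root; new domain -> still ask TLD and auth): local + TLD + auth = 10 + 50 + 25 = 85 ms each
Remaining 1 lookups: 1 * 85 = 85 ms
Total = 145 + 85 = 230 ms

230


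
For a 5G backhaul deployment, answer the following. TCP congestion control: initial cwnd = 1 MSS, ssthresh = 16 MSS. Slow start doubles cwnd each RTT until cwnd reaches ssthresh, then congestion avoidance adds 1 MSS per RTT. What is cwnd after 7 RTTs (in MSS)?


RTT 0: cwnd = 1 MSS (initial)
RTT 1: cwnd = 2 MSS (slow start, doubled)
RTT 2: cwnd = 4 MSS (slow start, doubled)
RTT 3: cwnd = 8 MSS (slow start, doubled)
RTT 4: cwnd = 16 MSS (slow start, doubled)
RTT 5: cwnd = 17 MSS (congestion avoidance, +1)
RTT 6: cwnd = 18 MSS (congestion avoidance, +1)
RTT 7: cwnd = 19 MSS (congestion avoidance, +1)

19


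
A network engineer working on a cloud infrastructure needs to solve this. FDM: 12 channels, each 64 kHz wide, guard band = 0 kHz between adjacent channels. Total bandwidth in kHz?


Given: 12 channels, 64 kHz each, guard = 0 kHz
Channel bandwidth = 12 * 64 = 768 kHz
Guard bands = 11 gaps * 0 kHz = 0 kHz
Total = 768 + 0 = 768 kHz

768


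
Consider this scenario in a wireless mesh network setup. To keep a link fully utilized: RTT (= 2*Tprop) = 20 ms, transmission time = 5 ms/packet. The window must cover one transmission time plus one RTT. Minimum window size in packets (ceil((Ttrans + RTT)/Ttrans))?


Given: Ttrans = 5 ms, RTT = 20 ms (= 2 * Tprop, Tprop = 10 ms)
Time until first ACK returns = Ttrans + RTT = 5 + 20 = 25 ms
Need W * Ttrans >= Ttrans + RTT  ->  W >= (Ttrans + RTT) / Ttrans
(Ttrans + RTT) / Ttrans = 25 / 5 = 5
W_min = ceil(5) = 5

5


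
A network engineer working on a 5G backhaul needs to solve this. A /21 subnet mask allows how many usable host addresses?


Given: subnet mask /21
Host bits = 32 - 21 = 11
Total addresses = 2^11 = 2048
Usable hosts = 2048 - 2 (network + broadcast) = 2046

2046


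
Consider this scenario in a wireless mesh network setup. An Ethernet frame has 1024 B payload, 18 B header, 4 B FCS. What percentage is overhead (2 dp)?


Given: payload = 1024 B, header = 18 B, trailer = 4 B
Overhead bytes = header + trailer = 18 + 4 = 22
Total frame = payload + overhead = 1024 + 22 = 1046
Overhead % = 22 / 1046 * 100 = 2.1033% -> 2.10% (2 dp)

2.10


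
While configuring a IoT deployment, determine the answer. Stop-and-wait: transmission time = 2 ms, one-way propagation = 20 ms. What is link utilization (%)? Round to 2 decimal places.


Given: Ttrans = 2 ms, Tprop = 20 ms
RTT = 2 * Tprop = 2 * 20 = 40 ms
U = Ttrans / (Ttrans + RTT)
U = 2 / (2 + 40)
U = 2 / 42 = 0.047619
U% = 4.76%

4.76


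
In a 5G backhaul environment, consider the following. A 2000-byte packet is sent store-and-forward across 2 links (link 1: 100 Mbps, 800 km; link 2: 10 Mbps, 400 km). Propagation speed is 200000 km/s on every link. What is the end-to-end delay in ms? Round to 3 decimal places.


Packet = 2000 bytes = 16000 bits. Store-and-forward: sum (t_trans + t_prop) per link.
Link 1: t_trans = 16000/(100*10^6) s = 0.1600 ms; t_prop = 800/200000 s = 4.0000 ms; subtotal = 4.1600 ms
Link 2: t_trans = 16000/(10*10^6) s = 1.6000 ms; t_prop = 400/200000 s = 2.0000 ms; subtotal = 3.6000 ms
End-to-end = 4.1600 + 3.6000 = 7.7600 ms -> 7.760 ms (3 dp)

7.760


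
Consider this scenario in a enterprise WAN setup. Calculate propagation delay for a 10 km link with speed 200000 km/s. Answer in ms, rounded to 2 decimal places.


Given: distance = 10 km, speed = 200000 km/s
Delay = distance / speed = 10 / 200000 seconds
Delay in ms = 10 * 1000 / 200000
Delay = 0.0500 ms
Rounded to 2 dp = 0.05 ms

0.05


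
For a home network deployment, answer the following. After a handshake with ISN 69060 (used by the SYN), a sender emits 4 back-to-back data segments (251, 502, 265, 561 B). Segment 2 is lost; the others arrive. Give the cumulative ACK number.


SYN uses sequence number 69060; first data byte = ISN + 1 = 69061.
Segment 1: SEQ = 69061, len = 251 B, covers [69061, 69311]
Segment 2: SEQ = 69312, len = 502 B, covers [69312, 69813] [LOST]
Segment 3: SEQ = 69814, len = 265 B, covers [69814, 70078]
Segment 4: SEQ = 70079, len = 561 B, covers [70079, 70639]
In-order data received: bytes [69061, 69311] (segments 1..1).
Segment 2 missing -> gap begins at byte 69312; later segments buffered out of order.
Cumulative ACK = next expected in-order byte = 69061 + 251 = 69312

69312
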